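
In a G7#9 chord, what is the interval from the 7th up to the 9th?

A3

G7#9: G B D F A♯.
The 7th is F and the 9th is A♯.
3 letter names make it a third; at 5 semitones (a half step wider than major) the quality is augmented.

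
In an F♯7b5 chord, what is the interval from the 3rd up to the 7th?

Spelling the chord: F♯, A♯, C, E.
The 3rd is A♯ and the 7th is E.
5 letter names make it a fifth; at 6 semitones (a half step narrower than perfect) the quality is diminished.

diminished fifth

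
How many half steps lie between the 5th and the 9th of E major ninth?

Emaj9 (E major ninth): E, G#, B, D#, F#.
B to F# is a perfect fifth: 7 semitones.

7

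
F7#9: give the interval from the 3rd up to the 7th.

F dominant seventh sharp nine is spelled F, A, C, Eb, G#.
So we need the interval from A up to Eb.
5 letter names make it a fifth; at 6 semitones (a half step narrower than perfect) the quality is diminished.
This 3–7 tritone is the characteristic tension at the heart of the dominant sound.

d5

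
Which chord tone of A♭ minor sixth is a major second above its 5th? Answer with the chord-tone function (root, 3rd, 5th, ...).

Spelling the chord: A♭-C♭-E♭-F.
The 5th is E♭. A major second above E♭ is F.
F is the chord's 6th.

6th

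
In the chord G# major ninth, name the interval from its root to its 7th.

M7

G#maj9 (G# major ninth) is spelled G#–B#–D#–F##–A#.
Root = G#; 7th = F##.
G# up to F## spans 7 letter names and 11 semitones — a major seventh.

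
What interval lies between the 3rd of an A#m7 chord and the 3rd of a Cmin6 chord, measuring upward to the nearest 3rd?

The 3rd of A#m7 is C#; the 3rd of Cmin6 is Eb.
C# up to Eb is 2 semitones, a whole step narrower than a major third, so the interval is diminished.

diminished third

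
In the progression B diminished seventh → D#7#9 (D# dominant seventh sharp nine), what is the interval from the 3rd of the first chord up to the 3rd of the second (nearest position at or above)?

B diminished seventh has D as its 3rd, and D#7#9 (D# dominant seventh sharp nine) has F## as its 3rd.
3 letter names make it a third; at 5 semitones (a half step wider than major) the quality is augmented.

A3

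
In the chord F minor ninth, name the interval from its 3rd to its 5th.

Fm9 (F minor ninth) is spelled F-Ab-C-Eb-G.
The 3rd is Ab and the 5th is C.
Ab up to C spans 3 letter names and 4 semitones — a major third.

major third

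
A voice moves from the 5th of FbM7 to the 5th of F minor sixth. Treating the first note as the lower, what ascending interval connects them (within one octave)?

augmented unison

The 5th of FbM7 is Cb; the 5th of F minor sixth is C.
1 letter names make it a unison; at 1 semitone (a half step wider than perfect) the quality is augmented.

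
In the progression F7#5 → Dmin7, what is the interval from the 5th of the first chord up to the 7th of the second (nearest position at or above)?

d8

F7#5 has C♯ as its 5th, and Dmin7 has C as its 7th.
From C♯ to C: 11 semitones over an octave = diminished.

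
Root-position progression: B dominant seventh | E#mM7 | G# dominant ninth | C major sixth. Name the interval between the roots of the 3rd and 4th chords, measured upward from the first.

The roots are G# and C.
From G# to C: 4 semitones over a fourth = diminished.

diminished 4th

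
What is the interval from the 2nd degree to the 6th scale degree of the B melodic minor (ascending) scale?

Spelling the B melodic minor (ascending) scale: B C# D E F# G# A#.
So we need the interval from C# up to G#.
Counting 5 letters and 7 half steps from C# gives a perfect fifth.

perfect fifth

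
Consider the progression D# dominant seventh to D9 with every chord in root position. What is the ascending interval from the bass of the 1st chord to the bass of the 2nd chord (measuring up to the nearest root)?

d8

The roots are D# and D.
8 letter names make it an octave; at 11 semitones (a half step narrower than perfect) the quality is diminished.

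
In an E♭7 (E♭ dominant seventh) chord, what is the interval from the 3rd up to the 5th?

Spelling the chord: E♭–G–B♭–D♭.
That puts G below B♭.
3 letter names make it a third; at 3 semitones (a half step narrower than major) the quality is minor.

minor third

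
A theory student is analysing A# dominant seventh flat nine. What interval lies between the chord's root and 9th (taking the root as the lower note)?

Spelling the chord: A# C## E# G# B.
The root is A# and the 9th is B.
A# up to B is 13 semitones, a half step narrower than a major ninth, so the interval is minor.

minor ninth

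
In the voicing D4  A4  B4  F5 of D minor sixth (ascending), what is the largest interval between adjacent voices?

P5

Adjacent intervals: D4→A4 = perfect fifth; A4→B4 = major second; B4→F5 = diminished fifth.
The largest is D4 to A4, a perfect fifth (7 semitones).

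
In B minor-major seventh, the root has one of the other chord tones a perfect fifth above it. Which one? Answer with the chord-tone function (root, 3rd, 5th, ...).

5th

The chord tones of Bm(maj7) are B, D, F#, A#.
The root is B. A perfect fifth above B is F#.
F# is the chord's 5th.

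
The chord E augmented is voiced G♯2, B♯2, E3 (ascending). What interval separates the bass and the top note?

m6

The outer voices are G♯2 and E3.
From G♯ to E: 8 semitones over a sixth = minor.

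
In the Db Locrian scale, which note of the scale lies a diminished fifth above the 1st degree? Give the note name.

Abb

The scale is Db Ebb Fb Gb Abb Bbb Cb.
The 1st degree is Db; a diminished fifth above that is Abb — scale degree 5.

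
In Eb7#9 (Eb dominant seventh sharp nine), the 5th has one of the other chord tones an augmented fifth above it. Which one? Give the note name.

Eb dominant seventh sharp nine: Eb-G-Bb-Db-F#.
The 5th is Bb. An augmented fifth above Bb is F#.
F# is the chord's 9th.

F#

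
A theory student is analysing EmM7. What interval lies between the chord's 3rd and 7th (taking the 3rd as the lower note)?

The chord tones of Em(maj7) (E minor-major seventh) are E-G-B-D#.
So we need the interval from G up to D#.
G up to D# is 8 semitones, a half step wider than a perfect fifth, so the interval is augmented.

augmented fifth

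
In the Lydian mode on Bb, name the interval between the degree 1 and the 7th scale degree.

Bb lydian: Bb C D E F G A.
Degree 1 = Bb; 7th scale degree = A.
From Bb to A is 11 semitones, exactly the major seventh.

major 7th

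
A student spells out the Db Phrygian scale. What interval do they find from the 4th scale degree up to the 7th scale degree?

Db phrygian: Db Ebb Fb Gb Ab Bbb Cb.
The 4th scale degree is Gb and the 7th scale degree is Cb.
Gb up to Cb spans 4 letter names and 5 semitones — a perfect fourth.

perfect fourth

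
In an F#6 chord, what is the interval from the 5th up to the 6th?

M2

Spelling the chord: F#–A#–C#–D#.
So we need the interval from C# up to D#.
From C# to D# is 2 semitones, exactly the major second.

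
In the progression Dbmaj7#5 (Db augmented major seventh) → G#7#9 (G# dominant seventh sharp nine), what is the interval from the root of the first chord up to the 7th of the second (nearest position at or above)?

A3

The root of Dbmaj7#5 (Db augmented major seventh) is Db; the 7th of G#7#9 (G# dominant seventh sharp nine) is F#.
Db up to F# is 5 semitones, a half step wider than a major third, so the interval is augmented.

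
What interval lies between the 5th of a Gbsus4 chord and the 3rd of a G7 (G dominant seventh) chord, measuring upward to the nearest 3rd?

A6

The 5th of Gbsus4 is Db; the 3rd of G7 (G dominant seventh) is B.
From Db to B: 10 semitones over a sixth = augmented.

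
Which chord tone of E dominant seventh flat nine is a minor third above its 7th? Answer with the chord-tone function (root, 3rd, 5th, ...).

9th

The chord tones of E dominant seventh flat nine are E–G♯–B–D–F.
The 7th is D. A minor third above D is F.
F is the chord's 9th.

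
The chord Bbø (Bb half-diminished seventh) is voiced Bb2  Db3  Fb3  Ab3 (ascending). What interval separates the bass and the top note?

The outer voices are Bb2 and Ab3.
7 letter names make it a seventh; at 10 semitones (a half step narrower than major) the quality is minor.

minor seventh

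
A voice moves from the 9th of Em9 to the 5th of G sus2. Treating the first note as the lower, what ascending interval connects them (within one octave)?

minor sixth

The 9th of Em9 is F#; the 5th of G sus2 is D.
F# up to D is 8 semitones, a half step narrower than a major sixth, so the interval is minor.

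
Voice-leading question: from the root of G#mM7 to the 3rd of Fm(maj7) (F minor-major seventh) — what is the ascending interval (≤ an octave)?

G#mM7 has G# as its root, and Fm(maj7) (F minor-major seventh) has Ab as its 3rd.
G# up to Ab is 0 semitones, a whole step narrower than a major second, so the interval is diminished.

diminished 2nd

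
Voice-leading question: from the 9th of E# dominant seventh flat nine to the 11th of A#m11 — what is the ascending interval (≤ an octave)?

The 9th of E# dominant seventh flat nine is F#; the 11th of A#m11 is D#.
Counting 6 letters and 9 half steps from F# gives a major sixth.

major sixth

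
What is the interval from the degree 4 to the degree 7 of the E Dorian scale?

The scale runs E F# G A B C# D.
So we need the interval from A up to D.
Counting 4 letters and 5 half steps from A gives a perfect fourth.

perfect 4th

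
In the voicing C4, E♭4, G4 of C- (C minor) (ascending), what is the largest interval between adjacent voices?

major third

Adjacent intervals: C4→E♭4 = minor third; E♭4→G4 = major third.
The largest is E♭4 to G4, a major third (4 semitones).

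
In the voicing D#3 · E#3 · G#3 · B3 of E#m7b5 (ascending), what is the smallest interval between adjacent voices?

Adjacent intervals: D#3→E#3 = major second; E#3→G#3 = minor third; G#3→B3 = minor third.
The smallest is D#3 to E#3, a major second (2 semitones).

major second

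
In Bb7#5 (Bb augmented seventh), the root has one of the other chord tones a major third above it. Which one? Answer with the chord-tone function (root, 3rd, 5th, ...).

Spelling the chord: Bb, D, F#, Ab.
The root is Bb. A major third above Bb is D.
D is the chord's 3rd.

3rd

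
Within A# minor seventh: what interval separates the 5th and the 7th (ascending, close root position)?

minor third

Spelling the chord: A#-C#-E#-G#.
That puts E# below G#.
From E# to G#: 3 semitones over a third = minor.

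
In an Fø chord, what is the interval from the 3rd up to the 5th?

The chord tones of Fm7b5 are F-Ab-Cb-Eb.
3rd = Ab; 5th = Cb.
From Ab to Cb: 3 semitones over a third = minor.

m3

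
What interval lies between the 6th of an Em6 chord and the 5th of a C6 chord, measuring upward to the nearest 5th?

The 6th of Em6 is C#; the 5th of C6 is G.
From C# to G: 6 semitones over a fifth = diminished.

diminished fifth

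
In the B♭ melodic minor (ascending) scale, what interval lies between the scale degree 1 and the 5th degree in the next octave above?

B♭ melodic minor: B♭ C D♭ E♭ F G A.
The scale degree 1 is B♭ and the 5th degree (up an octave) is F.
From B♭ to F is 19 semitones, exactly the perfect twelfth.

perfect twelfth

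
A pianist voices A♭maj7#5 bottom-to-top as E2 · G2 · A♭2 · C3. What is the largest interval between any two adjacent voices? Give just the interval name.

Adjacent intervals: E2→G2 = minor third; G2→A♭2 = minor second; A♭2→C3 = major third.
The largest is A♭2 to C3, a major third (4 semitones).

major third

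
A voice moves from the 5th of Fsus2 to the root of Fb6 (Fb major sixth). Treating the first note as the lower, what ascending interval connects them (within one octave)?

diminished 4th

Fsus2 has C as its 5th, and Fb6 (Fb major sixth) has Fb as its root.
C up to Fb is 4 semitones, a half step narrower than a perfect fourth, so the interval is diminished.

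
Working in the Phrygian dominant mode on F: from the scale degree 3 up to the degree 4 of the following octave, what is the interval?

minor ninth

The scale runs F G♭ A B♭ C D♭ E♭.
The scale degree 3 is A and the scale degree 4 (up an octave) is B♭.
From A to B♭: 13 semitones over a ninth = minor.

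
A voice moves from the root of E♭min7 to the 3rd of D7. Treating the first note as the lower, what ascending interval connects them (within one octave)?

E♭min7 has E♭ as its root, and D7 has F♯ as its 3rd.
2 letter names make it a second; at 3 semitones (a half step wider than major) the quality is augmented.

augmented 2nd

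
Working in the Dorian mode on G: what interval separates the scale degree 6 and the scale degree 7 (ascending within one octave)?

minor second

Spelling the Dorian mode on G: G A B♭ C D E F.
That puts E below F.
From E to F: 1 semitone over a second = minor.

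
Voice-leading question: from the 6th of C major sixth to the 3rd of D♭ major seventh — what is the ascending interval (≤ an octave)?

minor sixth

The 6th of C major sixth is A; the 3rd of D♭ major seventh is F.
A up to F is 8 semitones, a half step narrower than a major sixth, so the interval is minor.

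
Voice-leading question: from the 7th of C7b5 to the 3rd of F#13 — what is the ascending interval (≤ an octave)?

augmented 7th

C7b5 has Bb as its 7th, and F#13 has A# as its 3rd.
7 letter names make it a seventh; at 12 semitones (a half step wider than major) the quality is augmented.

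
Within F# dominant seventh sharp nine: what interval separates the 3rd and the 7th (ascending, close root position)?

The chord tones of F#7#9 are F#, A#, C#, E, G##.
So we need the interval from A# up to E.
A# up to E is 6 semitones, a half step narrower than a perfect fifth, so the interval is diminished.
That tritone between 3rd and 7th is what gives the dominant seventh its pull toward resolution.

diminished fifth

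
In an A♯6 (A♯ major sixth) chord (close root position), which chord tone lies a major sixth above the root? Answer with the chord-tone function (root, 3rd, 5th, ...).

6th

The chord tones of A♯6 (A♯ major sixth) are A♯–C𝄪–E♯–F𝄪.
The root is A♯. A major sixth above A♯ is F𝄪.
F𝄪 is the chord's 6th.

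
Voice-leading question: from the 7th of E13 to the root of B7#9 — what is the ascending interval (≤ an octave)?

major 6th

The 7th of E13 is D; the root of B7#9 is B.
Counting 6 letters and 9 half steps from D gives a major sixth.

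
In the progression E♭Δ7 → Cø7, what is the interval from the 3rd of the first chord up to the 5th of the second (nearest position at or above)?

diminished 8th

The 3rd of E♭Δ7 is G; the 5th of Cø7 is G♭.
G up to G♭ is 11 semitones, a half step narrower than a perfect octave, so the interval is diminished.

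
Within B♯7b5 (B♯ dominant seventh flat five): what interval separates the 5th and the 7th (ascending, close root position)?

major 3rd

B♯7b5: B♯–D𝄪–F♯–A♯.
That puts F♯ below A♯.
Counting 3 letters and 4 half steps from F♯ gives a major third.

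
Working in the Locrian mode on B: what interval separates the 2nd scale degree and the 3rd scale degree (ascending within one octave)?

Spelling the Locrian mode on B: B C D E F G A.
The 2nd scale degree is C and the scale degree 3 is D.
Counting 2 letters and 2 half steps from C gives a major second.

major second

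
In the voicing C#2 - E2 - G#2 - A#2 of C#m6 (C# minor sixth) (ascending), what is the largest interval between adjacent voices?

M3

Adjacent intervals: C#2→E2 = minor third; E2→G#2 = major third; G#2→A#2 = major second.
The largest is E2 to G#2, a major third (4 semitones).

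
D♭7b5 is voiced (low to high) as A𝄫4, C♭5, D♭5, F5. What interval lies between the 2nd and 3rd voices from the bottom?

major 2nd

Those voices are C♭5 and D♭5.
C♭ up to D♭ spans 2 letter names and 2 semitones — a major second.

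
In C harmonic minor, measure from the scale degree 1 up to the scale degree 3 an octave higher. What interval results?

m10

Spelling C harmonic minor: C D Eb F G Ab B.
So we need the interval from C up to Eb.
10 letter names make it a tenth; at 15 semitones (a half step narrower than major) the quality is minor.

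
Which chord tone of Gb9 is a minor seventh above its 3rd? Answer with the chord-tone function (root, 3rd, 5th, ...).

9th

The chord tones of Gb9 are Gb Bb Db Fb Ab.
The 3rd is Bb. A minor seventh above Bb is Ab.
Ab is the chord's 9th.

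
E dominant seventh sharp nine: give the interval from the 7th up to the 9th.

Spelling the chord: E-G#-B-D-F##.
7th = D; 9th = F##.
3 letter names make it a third; at 5 semitones (a half step wider than major) the quality is augmented.

augmented third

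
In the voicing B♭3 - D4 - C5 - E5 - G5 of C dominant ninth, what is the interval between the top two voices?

minor third

Those voices are E5 and G5.
3 letter names make it a third; at 3 semitones (a half step narrower than major) the quality is minor.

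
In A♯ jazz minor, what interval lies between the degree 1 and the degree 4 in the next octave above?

perfect 11th

A♯ melodic minor: A♯ B♯ C♯ D♯ E♯ F𝄪 G𝄪.
That puts A♯ below D♯.
Counting 11 letters and 17 half steps from A♯ gives a perfect eleventh.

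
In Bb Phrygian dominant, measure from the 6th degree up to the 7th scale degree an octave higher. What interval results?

major 9th

The scale runs Bb Cb D Eb F Gb Ab.
The 6th degree is Gb and the 7th degree (up an octave) is Ab.
Gb up to Ab spans 9 letter names and 14 semitones — a major ninth.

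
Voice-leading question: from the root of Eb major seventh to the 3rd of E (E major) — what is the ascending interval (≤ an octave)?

augmented third

Eb major seventh has Eb as its root, and E (E major) has G# as its 3rd.
Eb up to G# is 5 semitones, a half step wider than a major third, so the interval is augmented.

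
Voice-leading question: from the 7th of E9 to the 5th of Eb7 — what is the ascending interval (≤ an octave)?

The 7th of E9 is D; the 5th of Eb7 is Bb.
6 letter names make it a sixth; at 8 semitones (a half step narrower than major) the quality is minor.

minor 6th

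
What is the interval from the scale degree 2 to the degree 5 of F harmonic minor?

perfect fourth

F harmonic minor: F G Ab Bb C Db E.
Scale degree 2 = G; scale degree 5 = C.
Counting 4 letters and 5 half steps from G gives a perfect fourth.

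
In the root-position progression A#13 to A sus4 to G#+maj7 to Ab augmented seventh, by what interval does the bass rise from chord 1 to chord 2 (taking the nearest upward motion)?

The roots are A# and A.
From A# to A: 11 semitones over an octave = diminished.

diminished octave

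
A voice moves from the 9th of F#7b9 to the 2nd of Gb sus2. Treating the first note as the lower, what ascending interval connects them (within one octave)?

minor 2nd

The 9th of F#7b9 is G; the 2nd of Gb sus2 is Ab.
G up to Ab is 1 semitone, a half step narrower than a major second, so the interval is minor.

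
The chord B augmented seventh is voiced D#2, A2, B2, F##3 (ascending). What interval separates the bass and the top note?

The outer voices are D#2 and F##3.
Counting 10 letters and 16 half steps from D# gives a major tenth.

major tenth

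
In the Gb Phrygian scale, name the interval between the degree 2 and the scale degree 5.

augmented fourth

Spelling the Gb Phrygian scale: Gb Abb Bbb Cb Db Ebb Fb.
That puts Abb below Db.
4 letter names make it a fourth; at 6 semitones (a half step wider than perfect) the quality is augmented.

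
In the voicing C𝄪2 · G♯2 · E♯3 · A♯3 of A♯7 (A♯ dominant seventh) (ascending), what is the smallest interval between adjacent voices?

perfect fourth

Adjacent intervals: C𝄪2→G♯2 = diminished fifth; G♯2→E♯3 = major sixth; E♯3→A♯3 = perfect fourth.
The smallest is E♯3 to A♯3, a perfect fourth (5 semitones).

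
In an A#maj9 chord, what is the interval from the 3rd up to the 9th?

minor 7th

A#maj9 is spelled A#, C##, E#, G##, B#.
The 3rd is C## and the 9th is B#.
7 letter names make it a seventh; at 10 semitones (a half step narrower than major) the quality is minor.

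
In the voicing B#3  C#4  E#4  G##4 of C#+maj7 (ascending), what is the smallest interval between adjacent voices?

minor second

Adjacent intervals: B#3→C#4 = minor second; C#4→E#4 = major third; E#4→G##4 = major third.
The smallest is B#3 to C#4, a minor second (1 semitone).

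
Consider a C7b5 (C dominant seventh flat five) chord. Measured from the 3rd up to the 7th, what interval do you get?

C7b5 (C dominant seventh flat five) is spelled C E Gb Bb.
The 3rd is E and the 7th is Bb.
E up to Bb is 6 semitones, a half step narrower than a perfect fifth, so the interval is diminished.
This 3–7 tritone is the characteristic tension at the heart of the dominant sound.

diminished 5th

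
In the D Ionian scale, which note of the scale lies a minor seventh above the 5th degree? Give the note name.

G

The scale is D E F# G A B C#.
The 5th degree is A; a minor seventh above that is G — scale degree 4.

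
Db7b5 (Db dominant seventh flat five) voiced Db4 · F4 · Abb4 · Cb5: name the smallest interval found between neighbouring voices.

Adjacent intervals: Db4→F4 = major third; F4→Abb4 = diminished third; Abb4→Cb5 = major third.
The smallest is F4 to Abb4, a diminished third (2 semitones).

diminished third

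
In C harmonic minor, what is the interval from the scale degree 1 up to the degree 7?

The scale runs C D Eb F G Ab B.
Scale degree 1 = C; 7th scale degree = B.
C up to B spans 7 letter names and 11 semitones — a major seventh.

M7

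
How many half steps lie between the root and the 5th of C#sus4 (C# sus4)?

7

C# sus4 is spelled C#, F#, G#.
C# to G# is a perfect fifth: 7 semitones.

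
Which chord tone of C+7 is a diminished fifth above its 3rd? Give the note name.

Bb

C7#5: C E G♯ B♭.
The 3rd is E. A diminished fifth above E is B♭.
B♭ is the chord's 7th.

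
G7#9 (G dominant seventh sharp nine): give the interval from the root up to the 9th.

The chord tones of G7#9 are G, B, D, F, A♯.
Root = G; 9th = A♯.
G up to A♯ is 15 semitones, a half step wider than a major ninth, so the interval is augmented.

augmented ninth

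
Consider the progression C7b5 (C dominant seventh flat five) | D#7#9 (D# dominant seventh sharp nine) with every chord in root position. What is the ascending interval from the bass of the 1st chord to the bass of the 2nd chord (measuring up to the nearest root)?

augmented 2nd

The roots are C and D#.
From C to D#: 3 semitones over a second = augmented.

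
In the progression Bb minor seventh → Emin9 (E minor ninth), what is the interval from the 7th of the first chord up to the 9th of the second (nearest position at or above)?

A6

The 7th of Bb minor seventh is Ab; the 9th of Emin9 (E minor ninth) is F#.
Ab up to F# is 10 semitones, a half step wider than a major sixth, so the interval is augmented.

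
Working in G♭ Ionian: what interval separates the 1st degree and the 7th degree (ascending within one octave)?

The scale runs G♭ A♭ B♭ C♭ D♭ E♭ F.
1st degree = G♭; 7th degree = F.
From G♭ to F is 11 semitones, exactly the major seventh.

major seventh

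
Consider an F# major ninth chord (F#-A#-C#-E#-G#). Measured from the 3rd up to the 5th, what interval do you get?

m3

3rd = A#; 5th = C#.
3 letter names make it a third; at 3 semitones (a half step narrower than major) the quality is minor.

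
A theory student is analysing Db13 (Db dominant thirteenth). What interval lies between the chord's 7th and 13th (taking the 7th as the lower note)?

Db13 (Db dominant thirteenth) is spelled Db F Ab Cb Eb Bb.
That puts Cb below Bb.
Cb up to Bb spans 7 letter names and 11 semitones — a major seventh.

M7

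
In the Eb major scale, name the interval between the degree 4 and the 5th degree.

Eb major: Eb F G Ab Bb C D.
The degree 4 is Ab and the scale degree 5 is Bb.
Counting 2 letters and 2 half steps from Ab gives a major second.

M2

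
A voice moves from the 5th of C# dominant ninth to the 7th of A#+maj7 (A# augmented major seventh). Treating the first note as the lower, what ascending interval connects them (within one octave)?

C# dominant ninth has G# as its 5th, and A#+maj7 (A# augmented major seventh) has G## as its 7th.
1 letter names make it a unison; at 1 semitone (a half step wider than perfect) the quality is augmented.

augmented unison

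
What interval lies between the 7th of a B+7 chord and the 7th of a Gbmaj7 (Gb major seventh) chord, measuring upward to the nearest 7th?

The 7th of B+7 is A; the 7th of Gbmaj7 (Gb major seventh) is F.
From A to F: 8 semitones over a sixth = minor.

m6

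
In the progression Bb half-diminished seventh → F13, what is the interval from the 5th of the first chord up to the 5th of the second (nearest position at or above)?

The 5th of Bb half-diminished seventh is Fb; the 5th of F13 is C.
Fb up to C is 8 semitones, a half step wider than a perfect fifth, so the interval is augmented.

augmented fifth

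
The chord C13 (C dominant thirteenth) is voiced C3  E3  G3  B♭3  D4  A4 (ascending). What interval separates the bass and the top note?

The outer voices are C3 and A4.
From C to A is 21 semitones, exactly the major thirteenth.

major thirteenth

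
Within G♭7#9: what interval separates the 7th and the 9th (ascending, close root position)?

augmented third

G♭7#9: G♭–B♭–D♭–F♭–A.
The 7th is F♭ and the 9th is A.
F♭ up to A is 5 semitones, a half step wider than a major third, so the interval is augmented.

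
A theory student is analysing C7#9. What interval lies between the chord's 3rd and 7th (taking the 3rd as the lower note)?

Spelling the chord: C E G Bb D#.
3rd = E; 7th = Bb.
5 letter names make it a fifth; at 6 semitones (a half step narrower than perfect) the quality is diminished.
That tritone between 3rd and 7th is what gives the dominant seventh its pull toward resolution.

d5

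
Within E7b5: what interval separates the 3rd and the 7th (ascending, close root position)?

Spelling the chord: E-G#-Bb-D.
That puts G# below D.
5 letter names make it a fifth; at 6 semitones (a half step narrower than perfect) the quality is diminished.
That tritone between 3rd and 7th is what gives the dominant seventh its pull toward resolution.

diminished fifth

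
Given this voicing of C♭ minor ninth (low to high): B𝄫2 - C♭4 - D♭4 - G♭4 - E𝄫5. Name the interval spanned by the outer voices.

perfect 18th

The outer voices are B𝄫2 and E𝄫5.
Counting 18 letters and 29 half steps from B𝄫 gives a perfect 18th.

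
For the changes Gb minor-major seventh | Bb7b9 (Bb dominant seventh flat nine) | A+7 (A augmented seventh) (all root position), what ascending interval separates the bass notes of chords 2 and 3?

major 7th

The roots are Bb and A.
Counting 7 letters and 11 half steps from Bb gives a major seventh.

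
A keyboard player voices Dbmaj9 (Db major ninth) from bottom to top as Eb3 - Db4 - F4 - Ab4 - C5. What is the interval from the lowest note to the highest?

M13

The outer voices are Eb3 and C5.
Eb up to C spans 13 letter names and 21 semitones — a major thirteenth.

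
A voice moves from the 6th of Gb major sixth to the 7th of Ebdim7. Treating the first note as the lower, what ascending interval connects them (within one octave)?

diminished seventh

Gb major sixth has Eb as its 6th, and Ebdim7 has Dbb as its 7th.
7 letter names make it a seventh; at 9 semitones (a whole step narrower than major) the quality is diminished.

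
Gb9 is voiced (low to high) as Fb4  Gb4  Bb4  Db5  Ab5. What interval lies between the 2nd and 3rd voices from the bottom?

Those voices are Gb4 and Bb4.
From Gb to Bb is 4 semitones, exactly the major third.

major third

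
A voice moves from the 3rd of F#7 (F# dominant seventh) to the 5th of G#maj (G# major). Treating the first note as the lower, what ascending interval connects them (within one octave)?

perfect fourth

F#7 (F# dominant seventh) has A# as its 3rd, and G#maj (G# major) has D# as its 5th.
A# up to D# spans 4 letter names and 5 semitones — a perfect fourth.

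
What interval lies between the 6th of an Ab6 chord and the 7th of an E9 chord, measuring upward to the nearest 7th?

Ab6 has F as its 6th, and E9 has D as its 7th.
Counting 6 letters and 9 half steps from F gives a major sixth.

major sixth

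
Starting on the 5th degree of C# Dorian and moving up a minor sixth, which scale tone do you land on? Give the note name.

The scale is C# D# E F# G# A# B.
The 5th degree is G#; a minor sixth above that is E — scale degree 3.

E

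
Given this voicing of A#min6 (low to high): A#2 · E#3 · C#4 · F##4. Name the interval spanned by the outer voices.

major thirteenth

The outer voices are A#2 and F##4.
From A# to F## is 21 semitones, exactly the major thirteenth.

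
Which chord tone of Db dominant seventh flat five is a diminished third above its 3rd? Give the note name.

Abb

Db7b5 is spelled Db, F, Abb, Cb.
The 3rd is F. A diminished third above F is Abb.
Abb is the chord's 5th.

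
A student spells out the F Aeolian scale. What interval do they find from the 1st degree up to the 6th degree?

m6

The scale runs F G A♭ B♭ C D♭ E♭.
So we need the interval from F up to D♭.
From F to D♭: 8 semitones over a sixth = minor.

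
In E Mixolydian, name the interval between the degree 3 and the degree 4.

Spelling E Mixolydian: E F# G# A B C# D.
That puts G# below A.
From G# to A: 1 semitone over a second = minor.

minor 2nd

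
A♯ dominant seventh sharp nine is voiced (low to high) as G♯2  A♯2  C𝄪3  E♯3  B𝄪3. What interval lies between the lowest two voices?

Those voices are G♯2 and A♯2.
From G♯ to A♯ is 2 semitones, exactly the major second.

major second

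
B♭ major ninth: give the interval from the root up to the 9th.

major ninth

B♭maj9 is spelled B♭-D-F-A-C.
So we need the interval from B♭ up to C.
From B♭ to C is 14 semitones, exactly the major ninth.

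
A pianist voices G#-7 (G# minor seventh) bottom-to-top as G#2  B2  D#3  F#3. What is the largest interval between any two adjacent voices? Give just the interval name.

major third

Adjacent intervals: G#2→B2 = minor third; B2→D#3 = major third; D#3→F#3 = minor third.
The largest is B2 to D#3, a major third (4 semitones).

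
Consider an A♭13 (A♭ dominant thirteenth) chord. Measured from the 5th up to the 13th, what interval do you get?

M9

Spelling the chord: A♭-C-E♭-G♭-B♭-F.
5th = E♭; 13th = F.
Counting 9 letters and 14 half steps from E♭ gives a major ninth.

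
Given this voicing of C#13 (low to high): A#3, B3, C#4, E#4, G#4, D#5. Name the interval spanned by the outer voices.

The outer voices are A#3 and D#5.
From A# to D# is 17 semitones, exactly the perfect eleventh.

perfect eleventh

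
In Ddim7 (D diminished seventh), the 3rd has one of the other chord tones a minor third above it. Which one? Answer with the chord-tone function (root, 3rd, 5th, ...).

D°7: D–F–Ab–Cb.
The 3rd is F. A minor third above F is Ab.
Ab is the chord's 5th.

5th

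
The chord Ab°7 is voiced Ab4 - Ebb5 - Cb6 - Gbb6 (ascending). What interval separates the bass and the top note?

The outer voices are Ab4 and Gbb6.
From Ab to Gbb: 21 semitones over a fourteenth = diminished.

d14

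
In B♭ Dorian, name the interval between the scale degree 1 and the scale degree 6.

major sixth

B♭ dorian: B♭ C D♭ E♭ F G A♭.
That puts B♭ below G.
B♭ up to G spans 6 letter names and 9 semitones — a major sixth.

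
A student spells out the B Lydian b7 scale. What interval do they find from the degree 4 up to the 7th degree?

The scale runs B C# D# E# F# G# A.
So we need the interval from E# up to A.
From E# to A: 4 semitones over a fourth = diminished.

diminished fourth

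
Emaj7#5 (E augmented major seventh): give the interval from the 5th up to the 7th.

The chord tones of E augmented major seventh are E G# B# D#.
So we need the interval from B# up to D#.
B# up to D# is 3 semitones, a half step narrower than a major third, so the interval is minor.

minor third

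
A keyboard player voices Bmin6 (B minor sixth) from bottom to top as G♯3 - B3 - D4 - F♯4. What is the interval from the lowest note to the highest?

The outer voices are G♯3 and F♯4.
From G♯ to F♯: 10 semitones over a seventh = minor.

minor seventh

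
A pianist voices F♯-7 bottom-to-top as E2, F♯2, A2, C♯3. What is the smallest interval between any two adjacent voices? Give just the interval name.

major second

Adjacent intervals: E2→F♯2 = major second; F♯2→A2 = minor third; A2→C♯3 = major third.
The smallest is E2 to F♯2, a major second (2 semitones).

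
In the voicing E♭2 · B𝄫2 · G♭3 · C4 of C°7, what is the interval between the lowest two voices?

diminished fifth

Those voices are E♭2 and B𝄫2.
From E♭ to B𝄫: 6 semitones over a fifth = diminished.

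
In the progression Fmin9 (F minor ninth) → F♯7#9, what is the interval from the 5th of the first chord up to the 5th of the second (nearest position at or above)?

The 5th of Fmin9 (F minor ninth) is C; the 5th of F♯7#9 is C♯.
C up to C♯ is 1 semitone, a half step wider than a perfect unison, so the interval is augmented.

augmented unison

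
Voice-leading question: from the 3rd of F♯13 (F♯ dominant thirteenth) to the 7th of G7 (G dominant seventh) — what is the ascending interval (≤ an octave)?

diminished sixth

F♯13 (F♯ dominant thirteenth) has A♯ as its 3rd, and G7 (G dominant seventh) has F as its 7th.
6 letter names make it a sixth; at 7 semitones (a whole step narrower than major) the quality is diminished.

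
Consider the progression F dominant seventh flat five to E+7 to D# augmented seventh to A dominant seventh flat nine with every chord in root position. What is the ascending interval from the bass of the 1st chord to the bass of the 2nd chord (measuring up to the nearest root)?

M7

The roots are F and E.
From F to E is 11 semitones, exactly the major seventh.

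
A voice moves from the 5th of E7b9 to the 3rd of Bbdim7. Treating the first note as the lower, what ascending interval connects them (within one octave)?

E7b9 has B as its 5th, and Bbdim7 has Db as its 3rd.
B up to Db is 2 semitones, a whole step narrower than a major third, so the interval is diminished.

diminished third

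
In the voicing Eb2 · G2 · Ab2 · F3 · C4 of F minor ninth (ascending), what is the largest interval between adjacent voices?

major sixth

Adjacent intervals: Eb2→G2 = major third; G2→Ab2 = minor second; Ab2→F3 = major sixth; F3→C4 = perfect fifth.
The largest is Ab2 to F3, a major sixth (9 semitones).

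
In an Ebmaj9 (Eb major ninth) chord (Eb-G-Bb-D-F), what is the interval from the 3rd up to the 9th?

So we need the interval from G up to F.
7 letter names make it a seventh; at 10 semitones (a half step narrower than major) the quality is minor.

m7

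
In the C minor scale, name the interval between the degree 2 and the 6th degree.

Spelling the C minor scale: C D Eb F G Ab Bb.
That puts D below Ab.
From D to Ab: 6 semitones over a fifth = diminished.

diminished fifth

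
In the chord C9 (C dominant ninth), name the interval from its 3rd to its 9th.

m7

C dominant ninth is spelled C–E–G–Bb–D.
The 3rd is E and the 9th is D.
E up to D is 10 semitones, a half step narrower than a major seventh, so the interval is minor.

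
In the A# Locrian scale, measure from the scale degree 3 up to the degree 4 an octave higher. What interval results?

major ninth

A# locrian: A# B C# D# E F# G#.
The scale degree 3 is C# and the degree 4 (up an octave) is D#.
C# up to D# spans 9 letter names and 14 semitones — a major ninth.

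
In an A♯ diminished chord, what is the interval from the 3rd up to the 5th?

minor third

Spelling the chord: A♯, C♯, E.
That puts C♯ below E.
C♯ up to E is 3 semitones, a half step narrower than a major third, so the interval is minor.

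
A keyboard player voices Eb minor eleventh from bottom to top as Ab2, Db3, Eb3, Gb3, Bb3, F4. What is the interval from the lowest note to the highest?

The outer voices are Ab2 and F4.
Ab up to F spans 13 letter names and 21 semitones — a major thirteenth.

M13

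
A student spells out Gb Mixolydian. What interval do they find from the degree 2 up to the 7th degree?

The scale runs Gb Ab Bb Cb Db Eb Fb.
So we need the interval from Ab up to Fb.
From Ab to Fb: 8 semitones over a sixth = minor.

m6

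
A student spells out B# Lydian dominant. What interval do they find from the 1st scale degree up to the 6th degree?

The scale runs B# C## D## E## F## G## A#.
The 1st scale degree is B# and the 6th degree is G##.
Counting 6 letters and 9 half steps from B# gives a major sixth.

major sixth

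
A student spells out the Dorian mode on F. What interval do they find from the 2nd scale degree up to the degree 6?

perfect fifth

F dorian: F G A♭ B♭ C D E♭.
The 2nd scale degree is G and the 6th scale degree is D.
Counting 5 letters and 7 half steps from G gives a perfect fifth.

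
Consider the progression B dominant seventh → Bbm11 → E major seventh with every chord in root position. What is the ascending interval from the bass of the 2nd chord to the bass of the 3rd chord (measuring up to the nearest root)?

The roots are Bb and E.
4 letter names make it a fourth; at 6 semitones (a half step wider than perfect) the quality is augmented.

augmented fourth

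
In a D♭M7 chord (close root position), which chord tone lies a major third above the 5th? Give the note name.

C

D♭M7 (D♭ major seventh): D♭ F A♭ C.
The 5th is A♭. A major third above A♭ is C.
C is the chord's 7th.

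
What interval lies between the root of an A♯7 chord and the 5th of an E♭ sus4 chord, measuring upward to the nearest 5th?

The root of A♯7 is A♯; the 5th of E♭ sus4 is B♭.
2 letter names make it a second; at 0 semitones (a whole step narrower than major) the quality is diminished.

diminished second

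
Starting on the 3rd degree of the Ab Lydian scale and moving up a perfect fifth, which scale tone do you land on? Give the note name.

G

The scale is Ab Bb C D Eb F G.
The 3rd degree is C; a perfect fifth above that is G — scale degree 7.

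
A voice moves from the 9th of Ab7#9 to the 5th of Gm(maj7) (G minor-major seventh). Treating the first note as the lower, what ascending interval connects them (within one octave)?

minor 3rd

The 9th of Ab7#9 is B; the 5th of Gm(maj7) (G minor-major seventh) is D.
3 letter names make it a third; at 3 semitones (a half step narrower than major) the quality is minor.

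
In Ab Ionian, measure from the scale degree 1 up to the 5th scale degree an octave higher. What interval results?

Spelling Ab Ionian: Ab Bb C Db Eb F G.
That puts Ab below Eb.
Counting 12 letters and 19 half steps from Ab gives a perfect twelfth.

perfect 12th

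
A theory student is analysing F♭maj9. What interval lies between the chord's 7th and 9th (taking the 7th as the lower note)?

m3

F♭maj9 is spelled F♭ A♭ C♭ E♭ G♭.
7th = E♭; 9th = G♭.
E♭ up to G♭ is 3 semitones, a half step narrower than a major third, so the interval is minor.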